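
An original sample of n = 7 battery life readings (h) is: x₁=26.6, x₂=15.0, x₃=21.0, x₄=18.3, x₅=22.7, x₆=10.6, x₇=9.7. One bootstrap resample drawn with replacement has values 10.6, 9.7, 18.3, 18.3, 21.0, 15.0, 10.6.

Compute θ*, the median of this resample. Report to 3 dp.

Sorted: 9.7, 10.6, 10.6, 15.0, 18.3, 18.3, 21.0
Median = middle value = 15.000

θ* = 15.000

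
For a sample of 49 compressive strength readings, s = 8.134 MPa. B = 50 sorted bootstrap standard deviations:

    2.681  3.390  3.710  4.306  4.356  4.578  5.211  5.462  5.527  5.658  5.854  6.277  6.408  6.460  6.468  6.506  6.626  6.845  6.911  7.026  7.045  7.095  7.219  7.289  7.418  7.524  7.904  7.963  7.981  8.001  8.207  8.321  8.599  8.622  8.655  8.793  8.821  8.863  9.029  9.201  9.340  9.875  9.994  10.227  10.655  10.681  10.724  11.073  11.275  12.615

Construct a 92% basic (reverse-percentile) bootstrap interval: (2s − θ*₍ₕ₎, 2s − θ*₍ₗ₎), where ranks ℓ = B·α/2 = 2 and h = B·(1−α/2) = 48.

Percentile endpoints at ranks 2 and 48: θ*₍2₎ = 3.390, θ*₍48₎ = 11.073.
Basic interval reflects these around s:
  lower = 2 × 8.134 − 11.073 = 5.195
  upper = 2 × 8.134 − 3.390 = 12.878

(5.195, 12.878)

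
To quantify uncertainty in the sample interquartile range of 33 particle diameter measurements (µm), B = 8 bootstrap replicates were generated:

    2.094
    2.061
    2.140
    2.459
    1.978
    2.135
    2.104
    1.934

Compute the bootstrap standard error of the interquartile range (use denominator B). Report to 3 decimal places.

Bootstrap SE is the standard deviation of the 8 replicate interquartile ranges.
Mean of replicates: (2.094 + 2.061 + 2.140 + 2.459 + 1.978 + 2.135 + 2.104 + 1.934) / 8 = 16.9050 / 8 = 2.1131
Sum of squared deviations: (−0.0191)² + (−0.0521)² + (+0.0269)² + (+0.3459)² + (−0.1351)² + (+0.0219)² + (−0.0091)² + (−0.1791)² = 0.1743
Variance = 0.1743 / 8 = 0.0218
SE* = √0.0218

SE* = 0.148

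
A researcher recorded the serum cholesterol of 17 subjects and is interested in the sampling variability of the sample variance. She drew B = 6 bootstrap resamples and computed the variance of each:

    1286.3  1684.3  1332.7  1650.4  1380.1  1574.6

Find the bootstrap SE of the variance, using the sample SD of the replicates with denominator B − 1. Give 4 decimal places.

Bootstrap SE is the standard deviation of the 6 replicate variances.
Mean of replicates: (1286.3 + 1684.3 + 1332.7 + 1650.4 + 1380.1 + 1574.6) / 6 = 8908.40000 / 6 = 1484.73333
Sum of squared deviations: (−198.43333)² + (+199.56667)² + (−152.03333)² + (+165.66667)² + (−104.63333)² + (+89.86667)² = 148786.37333
Variance = 148786.37333 / 5 = 29757.27467
SE* = √29757.27467

SE* = 172.5030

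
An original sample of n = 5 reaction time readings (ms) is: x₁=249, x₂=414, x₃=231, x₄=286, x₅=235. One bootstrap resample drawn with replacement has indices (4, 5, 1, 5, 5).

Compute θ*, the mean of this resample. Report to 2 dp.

θ* = 248.00

Resample values: 286, 235, 249, 235, 235.
Mean = (286 + 235 + 249 + 235 + 235) / 5 = 1240.0 / 5 = 248.00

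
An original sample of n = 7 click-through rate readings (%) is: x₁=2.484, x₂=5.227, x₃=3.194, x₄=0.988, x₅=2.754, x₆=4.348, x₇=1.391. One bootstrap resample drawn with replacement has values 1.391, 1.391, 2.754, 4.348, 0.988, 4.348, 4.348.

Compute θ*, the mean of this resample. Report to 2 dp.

Mean = (1.391 + 1.391 + 2.754 + 4.348 + 0.988 + 4.348 + 4.348) / 7 = 19.5680 / 7 = 2.80

θ* = 2.80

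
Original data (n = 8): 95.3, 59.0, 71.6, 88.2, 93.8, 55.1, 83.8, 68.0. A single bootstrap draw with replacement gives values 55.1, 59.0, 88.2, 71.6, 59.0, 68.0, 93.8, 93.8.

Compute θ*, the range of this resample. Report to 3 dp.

Range = 93.8 − 55.1 = 38.700

θ* = 38.700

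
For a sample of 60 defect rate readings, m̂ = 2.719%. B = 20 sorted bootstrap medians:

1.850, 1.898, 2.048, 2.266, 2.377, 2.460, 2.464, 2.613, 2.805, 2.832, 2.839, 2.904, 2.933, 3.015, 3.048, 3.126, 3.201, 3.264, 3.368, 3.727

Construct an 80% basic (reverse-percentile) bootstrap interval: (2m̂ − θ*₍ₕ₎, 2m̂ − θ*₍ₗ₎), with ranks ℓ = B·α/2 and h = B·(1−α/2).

Percentile endpoints at ranks 2 and 18: θ*₍2₎ = 1.898, θ*₍18₎ = 3.264.
Basic interval reflects these around m̂:
  lower = 2 × 2.719 − 3.264 = 2.174
  upper = 2 × 2.719 − 1.898 = 3.540

(2.174, 3.540)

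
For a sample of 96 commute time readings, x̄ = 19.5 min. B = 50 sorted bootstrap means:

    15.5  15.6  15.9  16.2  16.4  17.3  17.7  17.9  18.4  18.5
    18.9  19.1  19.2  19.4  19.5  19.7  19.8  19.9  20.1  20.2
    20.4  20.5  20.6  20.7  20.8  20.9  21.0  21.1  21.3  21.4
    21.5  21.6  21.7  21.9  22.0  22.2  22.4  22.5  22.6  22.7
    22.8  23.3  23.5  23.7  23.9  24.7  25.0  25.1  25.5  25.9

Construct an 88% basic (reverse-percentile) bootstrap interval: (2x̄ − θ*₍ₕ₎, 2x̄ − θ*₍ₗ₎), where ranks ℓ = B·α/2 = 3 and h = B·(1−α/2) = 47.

(14.0, 23.1)

Percentile endpoints at ranks 3 and 47: θ*₍3₎ = 15.9, θ*₍47₎ = 25.0.
Basic interval reflects these around x̄:
  lower = 2 × 19.5 − 25.0 = 14.0
  upper = 2 × 19.5 − 15.9 = 23.1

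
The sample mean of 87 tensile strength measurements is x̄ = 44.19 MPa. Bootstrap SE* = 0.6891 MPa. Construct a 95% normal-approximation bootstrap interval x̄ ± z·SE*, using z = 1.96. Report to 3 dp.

(42.839, 45.541)

Margin = 1.96 × 0.6891 = 1.3506
Interval: 44.19 ± 1.3506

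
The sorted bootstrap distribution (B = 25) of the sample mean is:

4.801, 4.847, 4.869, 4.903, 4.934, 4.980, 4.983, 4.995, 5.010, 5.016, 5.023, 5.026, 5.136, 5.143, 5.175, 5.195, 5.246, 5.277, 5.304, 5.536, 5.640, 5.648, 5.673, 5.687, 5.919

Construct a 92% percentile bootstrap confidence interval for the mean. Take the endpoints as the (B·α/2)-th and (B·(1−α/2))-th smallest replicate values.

α = 0.08; lower rank = 25 × 0.040 = 1; upper rank = 25 × 0.960 = 24.
The 1st smallest replicate is 4.801; the 24th is 5.687.

(4.801, 5.687)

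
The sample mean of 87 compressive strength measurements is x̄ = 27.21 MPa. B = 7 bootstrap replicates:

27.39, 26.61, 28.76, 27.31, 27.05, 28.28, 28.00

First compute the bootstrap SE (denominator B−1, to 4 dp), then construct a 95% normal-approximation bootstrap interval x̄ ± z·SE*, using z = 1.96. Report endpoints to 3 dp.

Mean of replicates = 27.6286; sum of squared deviations = 3.3731; SE* = √(3.3731/6) = 0.7498
Margin = 1.96 × 0.7498 = 1.4696
Interval: 27.21 ± 1.4696

(25.740, 28.680)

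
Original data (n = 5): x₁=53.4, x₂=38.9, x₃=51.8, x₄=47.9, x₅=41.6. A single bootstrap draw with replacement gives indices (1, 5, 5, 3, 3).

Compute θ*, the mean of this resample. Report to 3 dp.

θ* = 48.040

Resample values: 53.4, 41.6, 41.6, 51.8, 51.8.
Mean = (53.4 + 41.6 + 41.6 + 51.8 + 51.8) / 5 = 240.20 / 5 = 48.040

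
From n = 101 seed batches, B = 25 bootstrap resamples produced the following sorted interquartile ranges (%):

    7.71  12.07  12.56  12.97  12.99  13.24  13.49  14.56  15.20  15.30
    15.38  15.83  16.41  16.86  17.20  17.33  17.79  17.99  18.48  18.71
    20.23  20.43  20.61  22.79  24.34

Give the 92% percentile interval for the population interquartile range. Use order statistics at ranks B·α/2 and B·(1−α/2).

(7.71, 22.79)

α = 0.08; lower rank = 25 × 0.040 = 1; upper rank = 25 × 0.960 = 24.
The 1st smallest replicate is 7.71; the 24th is 22.79.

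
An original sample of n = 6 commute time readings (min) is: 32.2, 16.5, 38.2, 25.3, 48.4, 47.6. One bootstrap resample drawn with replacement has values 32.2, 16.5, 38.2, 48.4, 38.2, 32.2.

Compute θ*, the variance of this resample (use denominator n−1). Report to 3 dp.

θ* = 110.978

Mean = 34.2833; sum of squared deviations = 554.8883
s² = 554.8883 / 5 = 110.9777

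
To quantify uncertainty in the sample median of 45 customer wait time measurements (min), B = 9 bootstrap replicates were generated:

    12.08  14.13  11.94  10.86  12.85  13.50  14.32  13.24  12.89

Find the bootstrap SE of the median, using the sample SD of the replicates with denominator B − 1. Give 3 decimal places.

Bootstrap SE is the standard deviation of the 9 replicate medians.
Mean of replicates: (12.08 + 14.13 + 11.94 + 10.86 + 12.85 + 13.50 + 14.32 + 13.24 + 12.89) / 9 = 115.8100 / 9 = 12.8678
Sum of squared deviations: (−0.7878)² + (+1.2622)² + (−0.9278)² + (−2.0078)² + (−0.0178)² + (+0.6322)² + (+1.4522)² + (+0.3722)² + (+0.0222)² = 9.7538
Variance = 9.7538 / 8 = 1.2192
SE* = √1.2192

SE* = 1.104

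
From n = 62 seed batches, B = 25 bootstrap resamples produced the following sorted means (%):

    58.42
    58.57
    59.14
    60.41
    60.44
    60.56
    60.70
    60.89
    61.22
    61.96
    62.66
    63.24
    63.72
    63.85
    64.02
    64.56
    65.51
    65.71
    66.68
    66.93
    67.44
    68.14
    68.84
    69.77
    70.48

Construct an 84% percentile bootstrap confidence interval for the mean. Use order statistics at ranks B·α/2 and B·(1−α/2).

α = 0.16; lower rank = 25 × 0.080 = 2; upper rank = 25 × 0.920 = 23.
The 2nd smallest replicate is 58.57; the 23rd is 68.84.

(58.57, 68.84)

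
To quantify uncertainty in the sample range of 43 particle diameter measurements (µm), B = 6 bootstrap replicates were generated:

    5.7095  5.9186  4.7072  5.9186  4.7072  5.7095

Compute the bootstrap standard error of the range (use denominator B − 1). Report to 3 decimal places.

Bootstrap SE is the standard deviation of the 6 replicate ranges.
Mean of replicates: (5.7095 + 5.9186 + 4.7072 + 5.9186 + 4.7072 + 5.7095) / 6 = 32.67060 / 6 = 5.44510
Sum of squared deviations: (+0.26440)² + (+0.47350)² + (−0.73790)² + (+0.47350)² + (−0.73790)² + (+0.26440)² = 1.67721
Variance = 1.67721 / 5 = 0.33544
SE* = √0.33544

SE* = 0.579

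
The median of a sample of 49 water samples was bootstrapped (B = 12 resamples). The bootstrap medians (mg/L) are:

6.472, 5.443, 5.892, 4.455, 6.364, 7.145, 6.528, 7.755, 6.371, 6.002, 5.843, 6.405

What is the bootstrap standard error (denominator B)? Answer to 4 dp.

SE* = 0.7887

Bootstrap SE is the standard deviation of the 12 replicate medians.
Mean of replicates: (6.472 + 5.443 + 5.892 + 4.455 + 6.364 + 7.145 + 6.528 + 7.755 + 6.371 + 6.002 + 5.843 + 6.405) / 12 = 74.67500 / 12 = 6.22292
Sum of squared deviations: (+0.24908)² + (−0.77992)² + (−0.33092)² + (−1.76792)² + (+0.14108)² + (+0.92208)² + (+0.30508)² + (+1.53208)² + (+0.14808)² + (−0.22092)² + (−0.37992)² + (+0.18208)² = 7.46407
Variance = 7.46407 / 12 = 0.62201
SE* = √0.62201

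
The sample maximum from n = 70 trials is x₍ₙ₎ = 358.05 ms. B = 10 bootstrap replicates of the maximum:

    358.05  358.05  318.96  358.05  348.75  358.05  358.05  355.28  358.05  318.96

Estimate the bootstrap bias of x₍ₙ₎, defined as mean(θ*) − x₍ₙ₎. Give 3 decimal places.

mean(θ*) = (358.05 + 358.05 + 318.96 + 358.05 + 348.75 + 358.05 + 358.05 + 355.28 + 358.05 + 318.96) / 10 = 349.0250
bias = 349.0250 − 358.05

bias = −9.025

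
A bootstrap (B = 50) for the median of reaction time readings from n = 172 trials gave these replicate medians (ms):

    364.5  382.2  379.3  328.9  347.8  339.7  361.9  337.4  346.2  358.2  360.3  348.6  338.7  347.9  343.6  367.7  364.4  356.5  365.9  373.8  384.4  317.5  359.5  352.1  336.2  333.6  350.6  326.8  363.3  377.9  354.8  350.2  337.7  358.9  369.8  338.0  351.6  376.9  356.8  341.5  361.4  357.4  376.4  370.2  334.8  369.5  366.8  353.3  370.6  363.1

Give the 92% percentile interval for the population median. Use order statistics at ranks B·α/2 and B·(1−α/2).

Sorted replicates: 317.5, 326.8, 328.9, 333.6, 334.8, 336.2, 337.4, 337.7, 338.0, 338.7, 339.7, 341.5, 343.6, 346.2, 347.8, 347.9, 348.6, 350.2, 350.6, 351.6, 352.1, 353.3, 354.8, 356.5, 356.8, 357.4, 358.2, 358.9, 359.5, 360.3, 361.4, 361.9, 363.1, 363.3, 364.4, 364.5, 365.9, 366.8, 367.7, 369.5, 369.8, 370.2, 370.6, 373.8, 376.4, 376.9, 377.9, 379.3, 382.2, 384.4
α = 0.08; lower rank = 50 × 0.040 = 2; upper rank = 50 × 0.960 = 48.
The 2nd smallest replicate is 326.8; the 48th is 379.3.

(326.8, 379.3)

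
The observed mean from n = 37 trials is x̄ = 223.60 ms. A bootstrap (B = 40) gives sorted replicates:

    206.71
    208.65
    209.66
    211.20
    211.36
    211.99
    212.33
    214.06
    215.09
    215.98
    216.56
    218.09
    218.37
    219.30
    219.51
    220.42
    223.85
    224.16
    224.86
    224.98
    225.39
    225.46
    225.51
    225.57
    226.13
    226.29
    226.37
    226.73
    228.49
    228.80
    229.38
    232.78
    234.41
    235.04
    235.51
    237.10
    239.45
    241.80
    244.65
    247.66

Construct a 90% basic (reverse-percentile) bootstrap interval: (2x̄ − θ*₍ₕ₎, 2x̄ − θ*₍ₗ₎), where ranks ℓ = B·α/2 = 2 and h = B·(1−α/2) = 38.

(205.40, 238.55)

Percentile endpoints at ranks 2 and 38: θ*₍2₎ = 208.65, θ*₍38₎ = 241.80.
Basic interval reflects these around x̄:
  lower = 2 × 223.60 − 241.80 = 205.40
  upper = 2 × 223.60 − 208.65 = 238.55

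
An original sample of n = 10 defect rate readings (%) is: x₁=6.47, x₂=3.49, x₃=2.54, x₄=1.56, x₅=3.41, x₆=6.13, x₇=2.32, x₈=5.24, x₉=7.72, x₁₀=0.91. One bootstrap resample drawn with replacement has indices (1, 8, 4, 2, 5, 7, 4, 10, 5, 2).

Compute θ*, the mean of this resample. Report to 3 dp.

Resample values: 6.47, 5.24, 1.56, 3.49, 3.41, 2.32, 1.56, 0.91, 3.41, 3.49.
Mean = (6.47 + 5.24 + 1.56 + 3.49 + 3.41 + 2.32 + 1.56 + 0.91 + 3.41 + 3.49) / 10 = 31.860 / 10 = 3.186

θ* = 3.186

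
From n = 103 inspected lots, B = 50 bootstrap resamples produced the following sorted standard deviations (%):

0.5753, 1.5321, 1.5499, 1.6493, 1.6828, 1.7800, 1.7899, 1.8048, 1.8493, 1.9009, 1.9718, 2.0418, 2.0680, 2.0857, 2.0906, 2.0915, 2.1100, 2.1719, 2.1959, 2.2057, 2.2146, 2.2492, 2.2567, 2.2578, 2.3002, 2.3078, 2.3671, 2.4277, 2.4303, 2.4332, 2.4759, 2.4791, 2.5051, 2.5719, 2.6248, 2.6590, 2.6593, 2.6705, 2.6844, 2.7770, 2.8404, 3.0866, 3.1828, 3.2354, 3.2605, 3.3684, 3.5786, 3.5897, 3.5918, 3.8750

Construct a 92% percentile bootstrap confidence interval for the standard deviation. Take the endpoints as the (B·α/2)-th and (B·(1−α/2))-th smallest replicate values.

(1.5321, 3.5897)

α = 0.08; lower rank = 50 × 0.040 = 2; upper rank = 50 × 0.960 = 48.
The 2nd smallest replicate is 1.5321; the 48th is 3.5897.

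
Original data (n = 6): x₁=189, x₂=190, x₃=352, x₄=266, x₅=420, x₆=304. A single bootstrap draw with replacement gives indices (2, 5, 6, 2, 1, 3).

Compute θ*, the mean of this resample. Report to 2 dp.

Resample values: 190, 420, 304, 190, 189, 352.
Mean = (190 + 420 + 304 + 190 + 189 + 352) / 6 = 1645.0 / 6 = 274.17

θ* = 274.17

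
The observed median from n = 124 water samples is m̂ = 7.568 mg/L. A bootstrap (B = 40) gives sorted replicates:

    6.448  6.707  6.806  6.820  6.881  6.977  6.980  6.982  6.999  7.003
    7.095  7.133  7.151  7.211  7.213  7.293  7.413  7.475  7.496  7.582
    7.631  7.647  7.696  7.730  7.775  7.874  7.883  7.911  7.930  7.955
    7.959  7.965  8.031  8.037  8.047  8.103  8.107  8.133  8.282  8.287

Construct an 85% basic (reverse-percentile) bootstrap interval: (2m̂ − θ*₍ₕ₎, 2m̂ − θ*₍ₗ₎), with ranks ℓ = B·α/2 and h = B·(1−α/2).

(7.029, 8.330)

Percentile endpoints at ranks 3 and 37: θ*₍3₎ = 6.806, θ*₍37₎ = 8.107.
Basic interval reflects these around m̂:
  lower = 2 × 7.568 − 8.107 = 7.029
  upper = 2 × 7.568 − 6.806 = 8.330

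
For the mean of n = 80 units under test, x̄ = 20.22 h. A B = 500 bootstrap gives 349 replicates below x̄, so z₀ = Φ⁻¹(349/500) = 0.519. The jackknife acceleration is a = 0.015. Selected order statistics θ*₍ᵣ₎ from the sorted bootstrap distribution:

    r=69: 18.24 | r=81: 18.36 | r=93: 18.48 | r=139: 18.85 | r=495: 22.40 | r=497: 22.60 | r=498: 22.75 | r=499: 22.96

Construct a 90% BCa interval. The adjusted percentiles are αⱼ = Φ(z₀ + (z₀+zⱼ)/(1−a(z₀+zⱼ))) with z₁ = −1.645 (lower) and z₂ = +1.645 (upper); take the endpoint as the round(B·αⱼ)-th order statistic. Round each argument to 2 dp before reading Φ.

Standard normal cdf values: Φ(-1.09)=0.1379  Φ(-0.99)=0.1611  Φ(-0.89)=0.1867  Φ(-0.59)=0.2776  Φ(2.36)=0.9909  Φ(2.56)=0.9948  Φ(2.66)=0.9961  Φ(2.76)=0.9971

Lower: z₀ + z₁ = 0.519 + (-1.645) = -1.126; 1 − a(z₀+z₁) = 1 − (0.015)(-1.126) = 1.0169; argument = 0.519 + (-1.126)/1.0169 = -0.5883 → -0.59.
α₁ = Φ(-0.59) = 0.2776; rank = round(500 × 0.2776) = 139; θ*₍139₎ = 18.85.
Upper: z₀ + z₂ = 2.164; 1 − a(z₀+z₂) = 0.9675; argument = 2.7556 → 2.76; α₂ = 0.9971; rank = 499; θ*₍499₎ = 22.96.

(18.85, 22.96)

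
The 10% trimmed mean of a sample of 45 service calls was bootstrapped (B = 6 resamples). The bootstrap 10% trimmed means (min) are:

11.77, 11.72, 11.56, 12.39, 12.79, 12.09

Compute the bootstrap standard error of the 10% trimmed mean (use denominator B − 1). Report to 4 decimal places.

SE* = 0.4674

Bootstrap SE is the standard deviation of the 6 replicate 10% trimmed means.
Mean of replicates: (11.77 + 11.72 + 11.56 + 12.39 + 12.79 + 12.09) / 6 = 72.32000 / 6 = 12.05333
Sum of squared deviations: (−0.28333)² + (−0.33333)² + (−0.49333)² + (+0.33667)² + (+0.73667)² + (+0.03667)² = 1.09213
Variance = 1.09213 / 5 = 0.21843
SE* = √0.21843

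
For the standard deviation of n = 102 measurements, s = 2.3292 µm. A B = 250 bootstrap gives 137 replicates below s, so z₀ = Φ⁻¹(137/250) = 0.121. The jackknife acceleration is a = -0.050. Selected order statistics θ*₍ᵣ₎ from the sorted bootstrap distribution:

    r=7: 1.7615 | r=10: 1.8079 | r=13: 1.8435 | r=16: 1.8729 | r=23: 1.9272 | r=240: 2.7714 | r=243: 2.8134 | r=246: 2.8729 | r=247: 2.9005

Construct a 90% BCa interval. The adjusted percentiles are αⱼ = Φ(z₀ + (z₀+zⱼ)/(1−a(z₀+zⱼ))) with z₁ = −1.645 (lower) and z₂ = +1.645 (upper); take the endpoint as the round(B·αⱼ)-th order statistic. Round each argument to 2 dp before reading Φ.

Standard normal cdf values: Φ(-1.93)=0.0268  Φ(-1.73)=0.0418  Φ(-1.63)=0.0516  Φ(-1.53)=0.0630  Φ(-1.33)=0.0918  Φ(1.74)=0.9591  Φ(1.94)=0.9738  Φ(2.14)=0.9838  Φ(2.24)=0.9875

Lower: z₀ + z₁ = 0.121 + (-1.645) = -1.524; 1 − a(z₀+z₁) = 1 − (-0.050)(-1.524) = 0.9238; argument = 0.121 + (-1.524)/0.9238 = -1.5287 → -1.53.
α₁ = Φ(-1.53) = 0.0630; rank = round(250 × 0.0630) = 16; θ*₍16₎ = 1.8729.
Upper: z₀ + z₂ = 1.766; 1 − a(z₀+z₂) = 1.0883; argument = 1.7437 → 1.74; α₂ = 0.9591; rank = 240; θ*₍240₎ = 2.7714.

(1.8729, 2.7714)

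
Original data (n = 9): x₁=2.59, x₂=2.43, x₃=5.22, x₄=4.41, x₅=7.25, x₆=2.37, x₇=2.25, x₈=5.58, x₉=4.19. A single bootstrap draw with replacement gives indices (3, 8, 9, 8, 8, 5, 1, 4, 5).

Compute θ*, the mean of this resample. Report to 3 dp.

Resample values: 5.22, 5.58, 4.19, 5.58, 5.58, 7.25, 2.59, 4.41, 7.25.
Mean = (5.22 + 5.58 + 4.19 + 5.58 + 5.58 + 7.25 + 2.59 + 4.41 + 7.25) / 9 = 47.650 / 9 = 5.294

θ* = 5.294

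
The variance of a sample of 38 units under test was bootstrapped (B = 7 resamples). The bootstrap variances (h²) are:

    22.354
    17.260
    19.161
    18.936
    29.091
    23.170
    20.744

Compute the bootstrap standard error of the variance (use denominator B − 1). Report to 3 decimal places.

SE* = 3.910

Bootstrap SE is the standard deviation of the 7 replicate variances.
Mean of replicates: (22.354 + 17.260 + 19.161 + 18.936 + 29.091 + 23.170 + 20.744) / 7 = 150.7160 / 7 = 21.5309
Sum of squared deviations: (+0.8231)² + (−4.2709)² + (−2.3699)² + (−2.5949)² + (+7.5601)² + (+1.6391)² + (−0.7869)² = 91.7290
Variance = 91.7290 / 6 = 15.2882
SE* = √15.2882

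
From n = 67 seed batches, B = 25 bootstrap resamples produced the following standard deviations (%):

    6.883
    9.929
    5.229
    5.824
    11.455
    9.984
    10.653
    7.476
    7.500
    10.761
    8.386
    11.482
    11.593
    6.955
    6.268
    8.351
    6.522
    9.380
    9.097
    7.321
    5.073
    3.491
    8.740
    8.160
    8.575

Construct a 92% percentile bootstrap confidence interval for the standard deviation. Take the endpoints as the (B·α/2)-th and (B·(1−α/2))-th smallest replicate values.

Sorted replicates: 3.491, 5.073, 5.229, 5.824, 6.268, 6.522, 6.883, 6.955, 7.321, 7.476, 7.500, 8.160, 8.351, 8.386, 8.575, 8.740, 9.097, 9.380, 9.929, 9.984, 10.653, 10.761, 11.455, 11.482, 11.593
α = 0.08; lower rank = 25 × 0.040 = 1; upper rank = 25 × 0.960 = 24.
The 1st smallest replicate is 3.491; the 24th is 11.482.

(3.491, 11.482)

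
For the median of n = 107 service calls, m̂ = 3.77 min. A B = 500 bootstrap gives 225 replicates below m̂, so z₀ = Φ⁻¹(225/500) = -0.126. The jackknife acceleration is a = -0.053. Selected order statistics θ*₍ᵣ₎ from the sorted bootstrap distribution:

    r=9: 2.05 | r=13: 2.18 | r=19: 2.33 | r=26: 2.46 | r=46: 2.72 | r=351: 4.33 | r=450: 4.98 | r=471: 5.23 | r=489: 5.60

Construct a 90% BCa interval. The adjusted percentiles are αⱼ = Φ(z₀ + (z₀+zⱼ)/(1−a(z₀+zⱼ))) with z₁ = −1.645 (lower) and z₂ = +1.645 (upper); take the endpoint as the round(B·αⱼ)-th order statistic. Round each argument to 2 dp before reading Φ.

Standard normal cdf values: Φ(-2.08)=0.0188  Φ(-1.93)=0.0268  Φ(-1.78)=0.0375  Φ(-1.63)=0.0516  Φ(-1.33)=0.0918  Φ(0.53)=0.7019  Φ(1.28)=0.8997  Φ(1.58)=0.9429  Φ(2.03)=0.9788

Lower: z₀ + z₁ = -0.126 + (-1.645) = -1.771; 1 − a(z₀+z₁) = 1 − (-0.053)(-1.771) = 0.9061; argument = -0.126 + (-1.771)/0.9061 = -2.0805 → -2.08.
α₁ = Φ(-2.08) = 0.0188; rank = round(500 × 0.0188) = 9; θ*₍9₎ = 2.05.
Upper: z₀ + z₂ = 1.519; 1 − a(z₀+z₂) = 1.0805; argument = 1.2798 → 1.28; α₂ = 0.8997; rank = 450; θ*₍450₎ = 4.98.

(2.05, 4.98)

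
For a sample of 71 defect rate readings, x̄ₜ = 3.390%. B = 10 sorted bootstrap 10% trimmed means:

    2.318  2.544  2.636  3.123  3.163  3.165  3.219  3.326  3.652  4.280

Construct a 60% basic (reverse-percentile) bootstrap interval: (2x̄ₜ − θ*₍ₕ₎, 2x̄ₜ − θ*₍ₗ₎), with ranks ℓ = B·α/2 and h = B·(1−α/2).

Percentile endpoints at ranks 2 and 8: θ*₍2₎ = 2.544, θ*₍8₎ = 3.326.
Basic interval reflects these around x̄ₜ:
  lower = 2 × 3.390 − 3.326 = 3.454
  upper = 2 × 3.390 − 2.544 = 4.236

(3.454, 4.236)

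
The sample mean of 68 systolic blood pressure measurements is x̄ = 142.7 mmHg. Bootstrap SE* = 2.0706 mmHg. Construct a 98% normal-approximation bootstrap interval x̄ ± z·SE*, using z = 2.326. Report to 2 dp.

(137.88, 147.52)

Margin = 2.326 × 2.0706 = 4.816
Interval: 142.7 ± 4.816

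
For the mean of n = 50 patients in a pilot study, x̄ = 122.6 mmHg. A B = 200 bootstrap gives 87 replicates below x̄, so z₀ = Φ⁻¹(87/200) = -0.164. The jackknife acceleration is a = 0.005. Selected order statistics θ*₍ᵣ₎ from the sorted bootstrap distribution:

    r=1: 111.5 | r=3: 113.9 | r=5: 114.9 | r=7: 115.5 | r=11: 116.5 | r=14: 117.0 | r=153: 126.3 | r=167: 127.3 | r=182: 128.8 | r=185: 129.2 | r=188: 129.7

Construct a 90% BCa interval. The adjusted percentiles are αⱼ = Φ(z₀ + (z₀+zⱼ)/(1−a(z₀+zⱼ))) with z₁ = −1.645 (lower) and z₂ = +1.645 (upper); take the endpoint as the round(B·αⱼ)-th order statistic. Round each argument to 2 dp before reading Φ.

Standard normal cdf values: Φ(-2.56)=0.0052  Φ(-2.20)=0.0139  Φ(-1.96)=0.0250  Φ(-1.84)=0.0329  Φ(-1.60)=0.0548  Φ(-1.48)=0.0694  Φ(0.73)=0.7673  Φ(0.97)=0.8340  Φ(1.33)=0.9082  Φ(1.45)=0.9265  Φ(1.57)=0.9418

Lower: z₀ + z₁ = -0.164 + (-1.645) = -1.809; 1 − a(z₀+z₁) = 1 − (0.005)(-1.809) = 1.0090; argument = -0.164 + (-1.809)/1.0090 = -1.9568 → -1.96.
α₁ = Φ(-1.96) = 0.0250; rank = round(200 × 0.0250) = 5; θ*₍5₎ = 114.9.
Upper: z₀ + z₂ = 1.481; 1 − a(z₀+z₂) = 0.9926; argument = 1.3280 → 1.33; α₂ = 0.9082; rank = 182; θ*₍182₎ = 128.8.

(114.9, 128.8)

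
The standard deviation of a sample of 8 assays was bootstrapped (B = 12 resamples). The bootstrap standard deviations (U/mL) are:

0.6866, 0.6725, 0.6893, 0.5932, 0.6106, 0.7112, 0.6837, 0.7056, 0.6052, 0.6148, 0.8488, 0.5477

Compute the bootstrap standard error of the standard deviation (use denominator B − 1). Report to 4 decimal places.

SE* = 0.0780

Bootstrap SE is the standard deviation of the 12 replicate standard deviations.
Mean of replicates: (0.6866 + 0.6725 + 0.6893 + 0.5932 + 0.6106 + 0.7112 + 0.6837 + 0.7056 + 0.6052 + 0.6148 + 0.8488 + 0.5477) / 12 = 7.96920 / 12 = 0.66410
Sum of squared deviations: (+0.02250)² + (+0.00840)² + (+0.02520)² + (−0.07090)² + (−0.05350)² + (+0.04710)² + (+0.01960)² + (+0.04150)² + (−0.05890)² + (−0.04930)² + (+0.18470)² + (−0.11640)² = 0.06699
Variance = 0.06699 / 11 = 0.00609
SE* = √0.00609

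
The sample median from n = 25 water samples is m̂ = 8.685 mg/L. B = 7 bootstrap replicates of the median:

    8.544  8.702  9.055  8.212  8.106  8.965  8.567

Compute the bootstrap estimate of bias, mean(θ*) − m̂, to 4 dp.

bias = −0.0920

mean(θ*) = (8.544 + 8.702 + 9.055 + 8.212 + 8.106 + 8.965 + 8.567) / 7 = 8.59300
bias = 8.59300 − 8.685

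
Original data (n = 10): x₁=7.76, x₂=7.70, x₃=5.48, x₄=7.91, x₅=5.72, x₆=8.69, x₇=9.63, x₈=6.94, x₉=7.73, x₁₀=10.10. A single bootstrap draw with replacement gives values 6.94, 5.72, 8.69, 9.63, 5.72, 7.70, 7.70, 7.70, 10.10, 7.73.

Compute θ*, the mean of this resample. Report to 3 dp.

Mean = (6.94 + 5.72 + 8.69 + 9.63 + 5.72 + 7.70 + 7.70 + 7.70 + 10.10 + 7.73) / 10 = 77.630 / 10 = 7.763

θ* = 7.763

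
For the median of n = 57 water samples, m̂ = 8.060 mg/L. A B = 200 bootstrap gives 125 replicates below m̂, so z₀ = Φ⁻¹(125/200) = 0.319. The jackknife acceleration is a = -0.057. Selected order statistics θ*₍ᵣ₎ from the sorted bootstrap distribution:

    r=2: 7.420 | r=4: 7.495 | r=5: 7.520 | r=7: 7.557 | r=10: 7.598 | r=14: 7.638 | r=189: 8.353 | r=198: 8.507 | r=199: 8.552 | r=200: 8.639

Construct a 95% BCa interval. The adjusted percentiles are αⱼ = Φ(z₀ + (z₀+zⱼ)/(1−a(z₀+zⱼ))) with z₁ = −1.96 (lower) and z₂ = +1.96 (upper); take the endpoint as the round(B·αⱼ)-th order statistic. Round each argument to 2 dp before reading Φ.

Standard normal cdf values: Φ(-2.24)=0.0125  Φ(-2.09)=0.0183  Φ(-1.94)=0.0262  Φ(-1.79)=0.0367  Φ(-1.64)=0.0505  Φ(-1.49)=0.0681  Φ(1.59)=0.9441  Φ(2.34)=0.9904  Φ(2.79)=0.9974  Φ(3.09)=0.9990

Lower: z₀ + z₁ = 0.319 + (-1.960) = -1.641; 1 − a(z₀+z₁) = 1 − (-0.057)(-1.641) = 0.9065; argument = 0.319 + (-1.641)/0.9065 = -1.4913 → -1.49.
α₁ = Φ(-1.49) = 0.0681; rank = round(200 × 0.0681) = 14; θ*₍14₎ = 7.638.
Upper: z₀ + z₂ = 2.279; 1 − a(z₀+z₂) = 1.1299; argument = 2.3360 → 2.34; α₂ = 0.9904; rank = 198; θ*₍198₎ = 8.507.

(7.638, 8.507)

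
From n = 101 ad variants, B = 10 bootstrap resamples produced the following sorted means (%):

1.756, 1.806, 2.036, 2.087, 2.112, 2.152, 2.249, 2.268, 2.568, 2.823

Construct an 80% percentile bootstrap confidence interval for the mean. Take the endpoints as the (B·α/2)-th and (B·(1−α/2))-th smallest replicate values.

(1.756, 2.568)

α = 0.20; lower rank = 10 × 0.100 = 1; upper rank = 10 × 0.900 = 9.
The 1st smallest replicate is 1.756; the 9th is 2.568.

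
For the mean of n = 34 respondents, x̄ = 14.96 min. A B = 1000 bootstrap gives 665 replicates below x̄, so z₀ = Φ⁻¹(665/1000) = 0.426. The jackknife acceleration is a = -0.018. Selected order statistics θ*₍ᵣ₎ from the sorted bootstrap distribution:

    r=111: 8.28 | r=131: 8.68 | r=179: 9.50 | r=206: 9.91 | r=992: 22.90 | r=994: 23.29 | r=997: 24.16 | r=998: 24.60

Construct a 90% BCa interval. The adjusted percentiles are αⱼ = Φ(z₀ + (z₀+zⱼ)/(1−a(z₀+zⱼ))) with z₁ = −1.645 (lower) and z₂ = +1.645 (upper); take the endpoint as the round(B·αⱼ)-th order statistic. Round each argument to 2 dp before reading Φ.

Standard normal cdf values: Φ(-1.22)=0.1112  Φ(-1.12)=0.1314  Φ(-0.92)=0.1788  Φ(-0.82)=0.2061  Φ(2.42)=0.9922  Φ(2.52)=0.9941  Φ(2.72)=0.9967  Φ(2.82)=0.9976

(9.91, 22.90)

Lower: z₀ + z₁ = 0.426 + (-1.645) = -1.219; 1 − a(z₀+z₁) = 1 − (-0.018)(-1.219) = 0.9781; argument = 0.426 + (-1.219)/0.9781 = -0.8203 → -0.82.
α₁ = Φ(-0.82) = 0.2061; rank = round(1000 × 0.2061) = 206; θ*₍206₎ = 9.91.
Upper: z₀ + z₂ = 2.071; 1 − a(z₀+z₂) = 1.0373; argument = 2.4226 → 2.42; α₂ = 0.9922; rank = 992; θ*₍992₎ = 22.90.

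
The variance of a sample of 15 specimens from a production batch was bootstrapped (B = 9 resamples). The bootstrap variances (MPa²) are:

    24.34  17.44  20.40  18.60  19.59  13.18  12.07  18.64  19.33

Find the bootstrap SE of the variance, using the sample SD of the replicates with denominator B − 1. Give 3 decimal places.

Bootstrap SE is the standard deviation of the 9 replicate variances.
Mean of replicates: (24.34 + 17.44 + 20.40 + 18.60 + 19.59 + 13.18 + 12.07 + 18.64 + 19.33) / 9 = 163.5900 / 9 = 18.1767
Sum of squared deviations: (+6.1633)² + (−0.7367)² + (+2.2233)² + (+0.4233)² + (+1.4133)² + (−4.9967)² + (−6.1067)² + (+0.4633)² + (+1.1533)² = 109.4522
Variance = 109.4522 / 8 = 13.6815
SE* = √13.6815

SE* = 3.699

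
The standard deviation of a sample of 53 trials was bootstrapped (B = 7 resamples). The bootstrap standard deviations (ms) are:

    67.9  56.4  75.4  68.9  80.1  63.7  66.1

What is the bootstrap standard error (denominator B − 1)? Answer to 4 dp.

SE* = 7.7218

Bootstrap SE is the standard deviation of the 7 replicate standard deviations.
Mean of replicates: (67.9 + 56.4 + 75.4 + 68.9 + 80.1 + 63.7 + 66.1) / 7 = 478.50000 / 7 = 68.35714
Sum of squared deviations: (−0.45714)² + (−11.95714)² + (+7.04286)² + (+0.54286)² + (+11.74286)² + (−4.65714)² + (−2.25714)² = 357.75714
Variance = 357.75714 / 6 = 59.62619
SE* = √59.62619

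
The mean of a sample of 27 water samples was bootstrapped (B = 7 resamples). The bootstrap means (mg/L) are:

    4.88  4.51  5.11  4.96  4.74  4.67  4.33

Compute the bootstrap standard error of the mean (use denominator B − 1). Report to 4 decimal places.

SE* = 0.2679

Bootstrap SE is the standard deviation of the 7 replicate means.
Mean of replicates: (4.88 + 4.51 + 5.11 + 4.96 + 4.74 + 4.67 + 4.33) / 7 = 33.20000 / 7 = 4.74286
Sum of squared deviations: (+0.13714)² + (−0.23286)² + (+0.36714)² + (+0.21714)² + (−0.00286)² + (−0.07286)² + (−0.41286)² = 0.43074
Variance = 0.43074 / 6 = 0.07179
SE* = √0.07179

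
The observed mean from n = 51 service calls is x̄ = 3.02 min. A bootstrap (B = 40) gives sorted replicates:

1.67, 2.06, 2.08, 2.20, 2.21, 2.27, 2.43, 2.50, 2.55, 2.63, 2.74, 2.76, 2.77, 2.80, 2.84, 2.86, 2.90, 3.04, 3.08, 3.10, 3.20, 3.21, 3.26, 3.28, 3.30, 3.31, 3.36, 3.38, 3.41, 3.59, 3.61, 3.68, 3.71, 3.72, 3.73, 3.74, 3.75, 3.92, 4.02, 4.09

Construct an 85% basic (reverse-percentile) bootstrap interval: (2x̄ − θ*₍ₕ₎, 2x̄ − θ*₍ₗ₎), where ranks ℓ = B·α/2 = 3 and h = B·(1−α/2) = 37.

Percentile endpoints at ranks 3 and 37: θ*₍3₎ = 2.08, θ*₍37₎ = 3.75.
Basic interval reflects these around x̄:
  lower = 2 × 3.02 − 3.75 = 2.29
  upper = 2 × 3.02 − 2.08 = 3.96

(2.29, 3.96)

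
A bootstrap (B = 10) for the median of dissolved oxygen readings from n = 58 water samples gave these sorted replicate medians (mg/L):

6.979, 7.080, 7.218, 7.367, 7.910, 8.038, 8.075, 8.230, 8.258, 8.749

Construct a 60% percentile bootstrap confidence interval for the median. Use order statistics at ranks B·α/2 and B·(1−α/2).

α = 0.40; lower rank = 10 × 0.200 = 2; upper rank = 10 × 0.800 = 8.
The 2nd smallest replicate is 7.080; the 8th is 8.230.

(7.080, 8.230)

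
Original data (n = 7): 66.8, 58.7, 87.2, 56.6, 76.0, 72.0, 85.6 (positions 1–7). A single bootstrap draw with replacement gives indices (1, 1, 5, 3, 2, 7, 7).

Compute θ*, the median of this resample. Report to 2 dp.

θ* = 76.00

Resample values: 66.8, 66.8, 76.0, 87.2, 58.7, 85.6, 85.6.
Sorted: 58.7, 66.8, 66.8, 76.0, 85.6, 85.6, 87.2
Median = middle value = 76.00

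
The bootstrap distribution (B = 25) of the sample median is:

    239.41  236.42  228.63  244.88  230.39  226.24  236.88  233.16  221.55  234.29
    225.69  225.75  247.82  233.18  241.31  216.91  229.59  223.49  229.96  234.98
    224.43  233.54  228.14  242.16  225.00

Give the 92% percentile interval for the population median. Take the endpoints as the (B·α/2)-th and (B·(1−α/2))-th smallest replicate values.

(216.91, 244.88)

Sorted replicates: 216.91, 221.55, 223.49, 224.43, 225.00, 225.69, 225.75, 226.24, 228.14, 228.63, 229.59, 229.96, 230.39, 233.16, 233.18, 233.54, 234.29, 234.98, 236.42, 236.88, 239.41, 241.31, 242.16, 244.88, 247.82
α = 0.08; lower rank = 25 × 0.040 = 1; upper rank = 25 × 0.960 = 24.
The 1st smallest replicate is 216.91; the 24th is 244.88.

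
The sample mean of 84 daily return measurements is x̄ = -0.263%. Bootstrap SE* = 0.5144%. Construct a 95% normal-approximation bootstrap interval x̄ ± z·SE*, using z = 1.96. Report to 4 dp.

Margin = 1.96 × 0.5144 = 1.00822
Interval: -0.263 ± 1.00822

(-1.2712, 0.7452)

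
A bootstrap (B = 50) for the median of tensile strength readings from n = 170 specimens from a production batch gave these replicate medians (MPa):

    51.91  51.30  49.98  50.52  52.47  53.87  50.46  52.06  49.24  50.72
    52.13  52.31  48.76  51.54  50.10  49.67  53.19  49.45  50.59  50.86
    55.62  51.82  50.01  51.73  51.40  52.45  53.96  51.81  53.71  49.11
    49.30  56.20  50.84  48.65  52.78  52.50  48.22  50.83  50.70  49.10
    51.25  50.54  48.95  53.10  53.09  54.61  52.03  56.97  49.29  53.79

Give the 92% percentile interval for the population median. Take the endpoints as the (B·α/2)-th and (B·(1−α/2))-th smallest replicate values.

(48.65, 55.62)

Sorted replicates: 48.22, 48.65, 48.76, 48.95, 49.10, 49.11, 49.24, 49.29, 49.30, 49.45, 49.67, 49.98, 50.01, 50.10, 50.46, 50.52, 50.54, 50.59, 50.70, 50.72, 50.83, 50.84, 50.86, 51.25, 51.30, 51.40, 51.54, 51.73, 51.81, 51.82, 51.91, 52.03, 52.06, 52.13, 52.31, 52.45, 52.47, 52.50, 52.78, 53.09, 53.10, 53.19, 53.71, 53.79, 53.87, 53.96, 54.61, 55.62, 56.20, 56.97
α = 0.08; lower rank = 50 × 0.040 = 2; upper rank = 50 × 0.960 = 48.
The 2nd smallest replicate is 48.65; the 48th is 55.62.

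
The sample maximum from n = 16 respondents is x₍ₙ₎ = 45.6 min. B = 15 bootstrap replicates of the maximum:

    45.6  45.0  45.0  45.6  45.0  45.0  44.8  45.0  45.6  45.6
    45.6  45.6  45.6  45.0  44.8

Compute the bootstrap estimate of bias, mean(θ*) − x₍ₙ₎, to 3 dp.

bias = −0.347

mean(θ*) = (45.6 + 45.0 + 45.0 + 45.6 + 45.0 + 45.0 + 44.8 + 45.0 + 45.6 + 45.6 + 45.6 + 45.6 + 45.6 + 45.0 + 44.8) / 15 = 45.2533
bias = 45.2533 − 45.6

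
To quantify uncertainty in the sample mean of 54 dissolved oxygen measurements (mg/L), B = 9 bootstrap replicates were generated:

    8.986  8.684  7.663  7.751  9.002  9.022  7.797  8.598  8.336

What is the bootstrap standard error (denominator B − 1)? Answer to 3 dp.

SE* = 0.563

Bootstrap SE is the standard deviation of the 9 replicate means.
Mean of replicates: (8.986 + 8.684 + 7.663 + 7.751 + 9.002 + 9.022 + 7.797 + 8.598 + 8.336) / 9 = 75.8390 / 9 = 8.4266
Sum of squared deviations: (+0.5594)² + (+0.2574)² + (−0.7636)² + (−0.6756)² + (+0.5754)² + (+0.5954)² + (−0.6296)² + (+0.1714)² + (−0.0906)² = 2.5383
Variance = 2.5383 / 8 = 0.3173
SE* = √0.3173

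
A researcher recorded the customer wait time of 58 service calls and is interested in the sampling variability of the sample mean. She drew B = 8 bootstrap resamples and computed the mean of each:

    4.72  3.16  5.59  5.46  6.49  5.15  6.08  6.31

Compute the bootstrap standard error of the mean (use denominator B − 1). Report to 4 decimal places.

Bootstrap SE is the standard deviation of the 8 replicate means.
Mean of replicates: (4.72 + 3.16 + 5.59 + 5.46 + 6.49 + 5.15 + 6.08 + 6.31) / 8 = 42.96000 / 8 = 5.37000
Sum of squared deviations: (−0.65000)² + (−2.21000)² + (+0.22000)² + (+0.09000)² + (+1.12000)² + (−0.22000)² + (+0.71000)² + (+0.94000)² = 8.05360
Variance = 8.05360 / 7 = 1.15051
SE* = √1.15051

SE* = 1.0726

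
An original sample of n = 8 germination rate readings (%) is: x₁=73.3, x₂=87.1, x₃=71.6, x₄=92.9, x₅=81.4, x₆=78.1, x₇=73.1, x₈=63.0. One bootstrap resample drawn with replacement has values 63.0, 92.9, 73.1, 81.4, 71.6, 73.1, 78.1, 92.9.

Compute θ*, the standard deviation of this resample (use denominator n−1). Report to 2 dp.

Mean = 78.2625; sum of squared deviations = 769.0188
s² = 769.0188 / 7 = 109.8598
s = √109.8598 = 10.48

θ* = 10.48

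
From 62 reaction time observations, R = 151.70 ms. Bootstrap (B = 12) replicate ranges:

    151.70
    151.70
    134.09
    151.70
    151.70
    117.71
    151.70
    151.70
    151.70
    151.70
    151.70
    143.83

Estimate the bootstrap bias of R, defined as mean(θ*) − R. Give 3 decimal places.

mean(θ*) = (151.70 + 151.70 + 134.09 + 151.70 + 151.70 + 117.71 + 151.70 + 151.70 + 151.70 + 151.70 + 151.70 + 143.83) / 12 = 146.7442
bias = 146.7442 − 151.70

bias = −4.956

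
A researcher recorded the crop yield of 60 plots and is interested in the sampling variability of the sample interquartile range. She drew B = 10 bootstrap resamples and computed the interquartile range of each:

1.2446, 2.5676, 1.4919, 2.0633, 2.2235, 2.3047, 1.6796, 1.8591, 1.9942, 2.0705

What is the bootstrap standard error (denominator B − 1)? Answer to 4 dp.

SE* = 0.3944

Bootstrap SE is the standard deviation of the 10 replicate interquartile ranges.
Mean of replicates: (1.2446 + 2.5676 + 1.4919 + 2.0633 + 2.2235 + 2.3047 + 1.6796 + 1.8591 + 1.9942 + 2.0705) / 10 = 19.49900 / 10 = 1.94990
Sum of squared deviations: (−0.70530)² + (+0.61770)² + (−0.45800)² + (+0.11340)² + (+0.27360)² + (+0.35480)² + (−0.27030)² + (−0.09080)² + (+0.04430)² + (+0.12060)² = 1.40018
Variance = 1.40018 / 9 = 0.15558
SE* = √0.15558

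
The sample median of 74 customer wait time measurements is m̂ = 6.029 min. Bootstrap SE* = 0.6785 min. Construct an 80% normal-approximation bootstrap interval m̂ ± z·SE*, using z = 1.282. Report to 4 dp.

(5.1592, 6.8988)

Margin = 1.282 × 0.6785 = 0.86984
Interval: 6.029 ± 0.86984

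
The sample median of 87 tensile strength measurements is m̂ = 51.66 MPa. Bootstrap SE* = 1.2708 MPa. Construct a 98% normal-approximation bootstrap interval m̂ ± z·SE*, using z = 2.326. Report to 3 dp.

Margin = 2.326 × 1.2708 = 2.9559
Interval: 51.66 ± 2.9559

(48.704, 54.616)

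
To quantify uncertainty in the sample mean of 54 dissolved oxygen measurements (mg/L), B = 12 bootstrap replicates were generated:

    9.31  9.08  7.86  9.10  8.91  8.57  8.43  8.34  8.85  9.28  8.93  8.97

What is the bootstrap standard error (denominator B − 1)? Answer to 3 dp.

SE* = 0.427

Bootstrap SE is the standard deviation of the 12 replicate means.
Mean of replicates: (9.31 + 9.08 + 7.86 + 9.10 + 8.91 + 8.57 + 8.43 + 8.34 + 8.85 + 9.28 + 8.93 + 8.97) / 12 = 105.6300 / 12 = 8.8025
Sum of squared deviations: (+0.5075)² + (+0.2775)² + (−0.9425)² + (+0.2975)² + (+0.1075)² + (−0.2325)² + (−0.3725)² + (−0.4625)² + (+0.0475)² + (+0.4775)² + (+0.1275)² + (+0.1675)² = 2.0042
Variance = 2.0042 / 11 = 0.1822
SE* = √0.1822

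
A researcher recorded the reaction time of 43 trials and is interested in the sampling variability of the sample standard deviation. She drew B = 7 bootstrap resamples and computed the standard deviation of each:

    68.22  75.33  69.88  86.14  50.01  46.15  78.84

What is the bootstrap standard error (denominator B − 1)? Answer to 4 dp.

Bootstrap SE is the standard deviation of the 7 replicate standard deviations.
Mean of replicates: (68.22 + 75.33 + 69.88 + 86.14 + 50.01 + 46.15 + 78.84) / 7 = 474.57000 / 7 = 67.79571
Sum of squared deviations: (+0.42429)² + (+7.53429)² + (+2.08429)² + (+18.34429)² + (−17.78571)² + (−21.64571)² + (+11.04429)² = 1304.64737
Variance = 1304.64737 / 6 = 217.44123
SE* = √217.44123

SE* = 14.7459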